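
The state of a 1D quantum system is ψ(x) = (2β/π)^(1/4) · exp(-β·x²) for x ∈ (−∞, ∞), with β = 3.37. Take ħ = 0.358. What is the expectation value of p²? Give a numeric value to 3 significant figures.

p² ψ = −ħ² d²ψ/dx²; ⟨p²⟩ = −ħ² ∫ ψ*·ψ'' dx.
Gaussian moments: ∫x^(2j)·e^(−2βx²) dx = (2j−1)!!/(4β)^j · √(π/(2β)), odd powers integrate to 0; here √(π/(2β)) = 0.68272. Derivatives: d/dx e^(−βx²) = −2βx·e^(−βx²), d²/dx² e^(−βx²) = (4β²x² − 2β)·e^(−βx²).
⟨p²⟩ = 0.43191.

0.432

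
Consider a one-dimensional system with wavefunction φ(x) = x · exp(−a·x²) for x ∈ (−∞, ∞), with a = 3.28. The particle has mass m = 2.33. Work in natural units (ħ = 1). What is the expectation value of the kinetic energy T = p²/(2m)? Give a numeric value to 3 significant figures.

2.11

T = −(ħ²/2m) d²/dx², so ⟨T⟩ = −(ħ²/2m) ∫ φ*·φ'' dx / ∫|φ|² dx; with m = 2.33.
Expand each integrand as polynomial × e^(−2ax²) and use ∫x^(2j)·e^(−2ax²) dx = (2j−1)!!/(4a)^j · √(π/(2a)), odd powers → 0; here √(π/(2a)) = 0.69203. Differentiate with the product rule, d/dx e^(−ax²) = −2ax·e^(−ax²).
State is unnormalized: ∫|φ|² dx = 0.052746, and ∫φ*·(−ħ²/2m · φ'') dx = 0.11138, so ⟨T⟩ = 0.11138 / 0.052746.
⟨T⟩ = 2.1116.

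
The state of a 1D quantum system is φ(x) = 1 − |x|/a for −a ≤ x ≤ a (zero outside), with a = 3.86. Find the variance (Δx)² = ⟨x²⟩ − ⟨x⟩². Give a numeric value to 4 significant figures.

1.490

Compute ⟨x⟩ and ⟨x²⟩ separately, then (Δx)² = ⟨x²⟩ − ⟨x⟩².
φ is even, so ∫ over [−a, a] = 2∫₀ᵃ with φ = 1 − x/a there: ∫₀ᵃ (1 − x/a)² dx = a/3, ∫₀ᵃ x²(1 − x/a)² dx = a³/30, ∫₀ᵃ x⁴(1 − x/a)² dx = a⁵/105.
Normalization: ∫|φ|² dx = 2.5733.
⟨x⟩ = 0.0000 and ⟨x²⟩ = 1.4900.
(Δx)² = 1.4900 − (0.0000)² = 1.4900.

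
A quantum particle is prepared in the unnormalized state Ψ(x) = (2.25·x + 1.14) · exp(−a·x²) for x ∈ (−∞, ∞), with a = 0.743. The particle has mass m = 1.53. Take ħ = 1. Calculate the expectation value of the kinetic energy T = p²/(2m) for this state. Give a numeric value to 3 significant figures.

T = −(ħ²/2m) d²/dx², so ⟨T⟩ = −(ħ²/2m) ∫ Ψ*·Ψ'' dx / ∫|Ψ|² dx; with m = 1.53.
Expand each integrand as polynomial × e^(−2ax²) and use ∫x^(2j)·e^(−2ax²) dx = (2j−1)!!/(4a)^j · √(π/(2a)), odd powers → 0; here √(π/(2a)) = 1.4540. Differentiate with the product rule, d/dx e^(−ax²) = −2ax·e^(−ax²).
State is unnormalized: ∫|Ψ|² dx = 4.3664, and ∫Ψ*·(−ħ²/2m · Ψ'') dx = 2.2630, so ⟨T⟩ = 2.2630 / 4.3664.
⟨T⟩ = 0.51827.

0.518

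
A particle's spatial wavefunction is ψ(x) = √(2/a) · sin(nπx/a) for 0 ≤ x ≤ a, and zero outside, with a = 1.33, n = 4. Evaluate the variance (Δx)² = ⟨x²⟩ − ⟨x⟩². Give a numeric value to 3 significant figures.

0.142

Compute ⟨x⟩ and ⟨x²⟩ separately, then (Δx)² = ⟨x²⟩ − ⟨x⟩².
With sin²θ = (1 − cos2θ)/2 on 0 ≤ x ≤ a: ∫sin²(nπx/a) dx = a/2, ∫x·sin²(nπx/a) dx = a²/4, ∫x²·sin²(nπx/a) dx = a³·(1/6 − 1/(4n²π²)); higher powers xᵏ the same way, integrating xᵏ·cos(2nπx/a) by parts.
⟨x⟩ = 0.66500 and ⟨x²⟩ = 0.58403.
(Δx)² = 0.58403 − (0.66500)² = 0.14181.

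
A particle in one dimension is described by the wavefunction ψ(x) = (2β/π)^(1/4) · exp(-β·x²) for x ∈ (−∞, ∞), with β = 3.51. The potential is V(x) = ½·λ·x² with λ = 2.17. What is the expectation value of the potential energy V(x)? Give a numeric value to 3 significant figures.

⟨V⟩ = ∫ V(x)·|ψ|² dx.
Gaussian moments: ∫x^(2j)·e^(−2βx²) dx = (2j−1)!!/(4β)^j · √(π/(2β)), odd powers integrate to 0; here √(π/(2β)) = 0.66897.
⟨V⟩ = 0.077279.

0.0773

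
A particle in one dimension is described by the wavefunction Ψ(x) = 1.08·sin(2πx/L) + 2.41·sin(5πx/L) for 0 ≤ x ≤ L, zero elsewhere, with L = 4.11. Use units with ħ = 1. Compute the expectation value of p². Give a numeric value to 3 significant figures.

12.6

p² Ψ = −ħ² d²Ψ/dx²; ⟨p²⟩ = −ħ² ∫ Ψ*·Ψ'' dx / ∫|Ψ|² dx.
d²/dx² sin(jπx/L) = −(jπ/L)²·sin(jπx/L); on 0 ≤ x ≤ L, ∫sin²(jπx/L) dx = L/2 and ∫sin(jπx/L)·sin(lπx/L) dx = 0 for j ≠ l, so only diagonal terms survive in ∫|Ψ|² and ∫Ψ·Ψ″; ∫Ψ·Ψ′ dx = [Ψ²/2] between the walls = 0.
State is unnormalized: ∫|Ψ|² dx = 14.333, and ∫Ψ*·(−ħ² Ψ'') dx = 179.94, so ⟨p²⟩ = 179.94 / 14.333.
⟨p²⟩ = 12.555.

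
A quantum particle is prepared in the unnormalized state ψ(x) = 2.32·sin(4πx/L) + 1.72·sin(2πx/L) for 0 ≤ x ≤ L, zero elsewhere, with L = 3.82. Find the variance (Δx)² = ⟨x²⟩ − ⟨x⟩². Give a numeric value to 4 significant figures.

1.749

Compute ⟨x⟩ and ⟨x²⟩ separately, then (Δx)² = ⟨x²⟩ − ⟨x⟩².
On 0 ≤ x ≤ L (j ≠ l): ∫sin²(jπx/L) dx = L/2, ∫sin(jπx/L)·sin(lπx/L) dx = 0; diagonal moments ∫x·sin²(jπx/L) dx = L²/4, ∫x²·sin²(jπx/L) dx = L³·(1/6 − 1/(4j²π²)); cross terms ∫x·sin(jπx/L)·sin(lπx/L) dx = 0 for j + l even and −4jlL²/(π²(j² − l²)²) for j + l odd, ∫x²·sin(jπx/L)·sin(lπx/L) dx = (−1)^(j+l)·4jlL³/(π²(j² − l²)²); higher powers the same way via product-to-sum and parts.
Normalization: ∫|ψ|² dx = 15.931.
⟨x⟩ = 1.9100 and ⟨x²⟩ = 5.3975.
(Δx)² = 5.3975 − (1.9100)² = 1.7494.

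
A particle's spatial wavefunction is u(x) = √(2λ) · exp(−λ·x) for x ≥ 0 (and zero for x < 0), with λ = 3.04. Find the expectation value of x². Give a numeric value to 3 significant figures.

0.0541

⟨x²⟩ = ∫ x²·|u|² dx (integrals over the domain).
Every integrand reduces to terms xʲ·e^(−2λx) on [0, ∞); use ∫₀^∞ xʲ·e^(−2λx) dx = j!/(2λ)^(j+1).
⟨x²⟩ = 0.054103.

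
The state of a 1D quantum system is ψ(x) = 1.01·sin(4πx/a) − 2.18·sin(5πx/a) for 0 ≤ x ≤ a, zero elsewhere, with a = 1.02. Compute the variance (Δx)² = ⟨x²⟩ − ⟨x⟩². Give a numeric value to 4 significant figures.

Compute ⟨x⟩ and ⟨x²⟩ separately, then (Δx)² = ⟨x²⟩ − ⟨x⟩².
On 0 ≤ x ≤ a (j ≠ l): ∫sin²(jπx/a) dx = a/2, ∫sin(jπx/a)·sin(lπx/a) dx = 0; diagonal moments ∫x·sin²(jπx/a) dx = a²/4, ∫x²·sin²(jπx/a) dx = a³·(1/6 − 1/(4j²π²)); cross terms ∫x·sin(jπx/a)·sin(lπx/a) dx = 0 for j + l even and −4jla²/(π²(j² − l²)²) for j + l odd, ∫x²·sin(jπx/a)·sin(lπx/a) dx = (−1)^(j+l)·4jla³/(π²(j² − l²)²); higher powers the same way via product-to-sum and parts.
Normalization: ∫|ψ|² dx = 2.9440.
⟨x⟩ = 0.66573 and ⟨x²⟩ = 0.50333.
(Δx)² = 0.50333 − (0.66573)² = 0.060130.

0.06013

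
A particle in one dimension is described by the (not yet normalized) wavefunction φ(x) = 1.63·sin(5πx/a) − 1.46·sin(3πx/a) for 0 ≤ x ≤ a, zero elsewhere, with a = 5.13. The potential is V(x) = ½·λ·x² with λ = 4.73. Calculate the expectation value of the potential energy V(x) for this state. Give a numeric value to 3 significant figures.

⟨V⟩ = ∫ V(x)·|φ|² dx / ∫|φ|² dx.
On 0 ≤ x ≤ a (j ≠ l): ∫sin²(jπx/a) dx = a/2, ∫sin(jπx/a)·sin(lπx/a) dx = 0; diagonal moments ∫x·sin²(jπx/a) dx = a²/4, ∫x²·sin²(jπx/a) dx = a³·(1/6 − 1/(4j²π²)); cross terms ∫x·sin(jπx/a)·sin(lπx/a) dx = 0 for j + l even and −4jla²/(π²(j² − l²)²) for j + l odd, ∫x²·sin(jπx/a)·sin(lπx/a) dx = (−1)^(j+l)·4jla³/(π²(j² − l²)²); higher powers the same way via product-to-sum and parts.
State is unnormalized: ∫|φ|² dx = 12.283, and ∫φ*·V(x)·φ dx = 215.96, so ⟨V⟩ = 215.96 / 12.283.
⟨V⟩ = 17.582.

17.6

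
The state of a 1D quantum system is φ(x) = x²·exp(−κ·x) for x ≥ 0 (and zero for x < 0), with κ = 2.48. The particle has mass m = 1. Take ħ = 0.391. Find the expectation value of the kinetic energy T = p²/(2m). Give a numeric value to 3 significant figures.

T = −(ħ²/2m) d²/dx², so ⟨T⟩ = −(ħ²/2m) ∫ φ*·φ'' dx / ∫|φ|² dx; with m = 1.
Differentiate x²·exp(−κ·x) with the product rule; every integrand then reduces to terms xʲ·e^(−2κx) on [0, ∞), with ∫₀^∞ xʲ·e^(−2κx) dx = j!/(2κ)^(j+1).
State is unnormalized: ∫|φ|² dx = 0.0079947, and ∫φ*·(−ħ²/2m · φ'') dx = 0.0012529, so ⟨T⟩ = 0.0012529 / 0.0079947.
⟨T⟩ = 0.15671.

0.157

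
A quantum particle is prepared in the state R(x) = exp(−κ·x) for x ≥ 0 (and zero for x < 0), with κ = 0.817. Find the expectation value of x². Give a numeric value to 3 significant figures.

0.749

⟨x²⟩ = ∫ x²·|R|² dx / ∫|R|² dx (integrals over the domain).
Every integrand reduces to terms xʲ·e^(−2κx) on [0, ∞); use ∫₀^∞ xʲ·e^(−2κx) dx = j!/(2κ)^(j+1).
State is unnormalized: ∫|R|² dx = 0.61200, and ∫R*·x²·R dx = 0.45843, so ⟨x²⟩ = 0.45843 / 0.61200.
⟨x²⟩ = 0.74908.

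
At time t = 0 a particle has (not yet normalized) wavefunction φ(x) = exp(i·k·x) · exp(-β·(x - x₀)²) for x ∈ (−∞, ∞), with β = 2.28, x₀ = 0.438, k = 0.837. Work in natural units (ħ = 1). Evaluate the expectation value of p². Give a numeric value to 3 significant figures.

p² φ = −ħ² d²φ/dx²; ⟨p²⟩ = −ħ² ∫ φ*·φ'' dx / ∫|φ|² dx.
Gaussian moments (u = x − x₀): ∫u^(2j)·e^(−2βu²) du = (2j−1)!!/(4β)^j · √(π/(2β)), odd powers integrate to 0; here √(π/(2β)) = 0.83003. Derivatives: φ′ = (ik − 2βu)·φ, φ″ = ((ik − 2βu)² − 2β)·φ; the odd-in-u pieces drop out.
State is unnormalized: ∫|φ|² dx = 0.83003, and ∫φ*·(−ħ² φ'') dx = 2.4740, so ⟨p²⟩ = 2.4740 / 0.83003.
⟨p²⟩ = 2.9806.

2.98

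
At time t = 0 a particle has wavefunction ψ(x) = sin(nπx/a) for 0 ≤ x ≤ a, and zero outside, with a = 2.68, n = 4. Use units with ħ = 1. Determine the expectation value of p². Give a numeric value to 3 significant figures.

p² ψ = −ħ² d²ψ/dx²; ⟨p²⟩ = −ħ² ∫ ψ*·ψ'' dx / ∫|ψ|² dx.
d/dx sin(nπx/a) = (nπ/a)·cos(nπx/a) and d²/dx² sin(nπx/a) = −(nπ/a)²·sin(nπx/a); on 0 ≤ x ≤ a, ∫sin²(nπx/a) dx = a/2 and ∫sin(nπx/a)·cos(nπx/a) dx = 0.
State is unnormalized: ∫|ψ|² dx = 1.3400, and ∫ψ*·(−ħ² ψ'') dx = 29.462, so ⟨p²⟩ = 29.462 / 1.3400.
⟨p²⟩ = 21.986.

22.0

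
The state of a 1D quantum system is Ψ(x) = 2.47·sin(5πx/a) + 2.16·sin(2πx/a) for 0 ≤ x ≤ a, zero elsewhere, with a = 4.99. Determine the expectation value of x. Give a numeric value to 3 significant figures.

⟨x⟩ = ∫ x·|Ψ|² dx / ∫|Ψ|² dx (integrals over the domain).
On 0 ≤ x ≤ a (j ≠ l): ∫sin²(jπx/a) dx = a/2, ∫sin(jπx/a)·sin(lπx/a) dx = 0; diagonal moments ∫x·sin²(jπx/a) dx = a²/4, ∫x²·sin²(jπx/a) dx = a³·(1/6 − 1/(4j²π²)); cross terms ∫x·sin(jπx/a)·sin(lπx/a) dx = 0 for j + l even and −4jla²/(π²(j² − l²)²) for j + l odd, ∫x²·sin(jπx/a)·sin(lπx/a) dx = (−1)^(j+l)·4jla³/(π²(j² − l²)²); higher powers the same way via product-to-sum and parts.
State is unnormalized: ∫|Ψ|² dx = 26.862, and ∫Ψ*·x·Ψ dx = 64.580, so ⟨x⟩ = 64.580 / 26.862.
⟨x⟩ = 2.4041.

2.40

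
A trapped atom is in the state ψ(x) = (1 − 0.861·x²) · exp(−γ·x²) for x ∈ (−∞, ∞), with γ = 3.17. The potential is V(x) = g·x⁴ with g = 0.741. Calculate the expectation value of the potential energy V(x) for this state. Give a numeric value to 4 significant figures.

0.007596

⟨V⟩ = ∫ V(x)·|ψ|² dx / ∫|ψ|² dx.
Expand each integrand as polynomial × e^(−2γx²) and use ∫x^(2j)·e^(−2γx²) dx = (2j−1)!!/(4γ)^j · √(π/(2γ)), odd powers → 0; here √(π/(2γ)) = 0.70393.
State is unnormalized: ∫|ψ|² dx = 0.61807, and ∫ψ*·V(x)·ψ dx = 0.0046946, so ⟨V⟩ = 0.0046946 / 0.61807.
⟨V⟩ = 0.0075955.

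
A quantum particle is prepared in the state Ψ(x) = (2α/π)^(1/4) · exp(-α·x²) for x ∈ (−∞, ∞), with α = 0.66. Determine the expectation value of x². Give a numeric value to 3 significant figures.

⟨x²⟩ = ∫ x²·|Ψ|² dx (integrals over the domain).
Gaussian moments: ∫x^(2j)·e^(−2αx²) dx = (2j−1)!!/(4α)^j · √(π/(2α)), odd powers integrate to 0; here √(π/(2α)) = 1.5427.
⟨x²⟩ = 0.37879.

0.379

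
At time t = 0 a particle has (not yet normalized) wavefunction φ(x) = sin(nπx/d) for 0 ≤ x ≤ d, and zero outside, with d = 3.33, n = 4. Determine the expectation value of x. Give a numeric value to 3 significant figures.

1.67

⟨x⟩ = ∫ x·|φ|² dx / ∫|φ|² dx (integrals over the domain).
With sin²θ = (1 − cos2θ)/2 on 0 ≤ x ≤ d: ∫sin²(nπx/d) dx = d/2, ∫x·sin²(nπx/d) dx = d²/4, ∫x²·sin²(nπx/d) dx = d³·(1/6 − 1/(4n²π²)); higher powers xᵏ the same way, integrating xᵏ·cos(2nπx/d) by parts.
State is unnormalized: ∫|φ|² dx = 1.6650, and ∫φ*·x·φ dx = 2.7722, so ⟨x⟩ = 2.7722 / 1.6650.
⟨x⟩ = 1.6650.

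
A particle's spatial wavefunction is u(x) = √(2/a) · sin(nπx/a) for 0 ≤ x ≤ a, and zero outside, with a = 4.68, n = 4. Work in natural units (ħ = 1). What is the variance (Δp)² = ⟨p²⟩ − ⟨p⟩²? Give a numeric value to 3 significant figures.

7.21

Compute ⟨p⟩ and ⟨p²⟩ separately; (Δp)² = ⟨p²⟩ − ⟨p⟩².
d/dx sin(nπx/a) = (nπ/a)·cos(nπx/a) and d²/dx² sin(nπx/a) = −(nπ/a)²·sin(nπx/a); on 0 ≤ x ≤ a, ∫sin²(nπx/a) dx = a/2 and ∫sin(nπx/a)·cos(nπx/a) dx = 0.
⟨p⟩ = 0.0000 and ⟨p²⟩ = 7.2099.
(Δp)² = 7.2099 − (0.0000)² = 7.2099.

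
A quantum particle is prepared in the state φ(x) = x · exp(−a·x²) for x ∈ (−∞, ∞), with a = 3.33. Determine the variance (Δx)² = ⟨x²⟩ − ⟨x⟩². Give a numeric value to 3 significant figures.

0.225

Compute ⟨x⟩ and ⟨x²⟩ separately, then (Δx)² = ⟨x²⟩ − ⟨x⟩².
Expand each integrand as polynomial × e^(−2ax²) and use ∫x^(2j)·e^(−2ax²) dx = (2j−1)!!/(4a)^j · √(π/(2a)), odd powers → 0; here √(π/(2a)) = 0.68681.
Normalization: ∫|φ|² dx = 0.051562.
⟨x⟩ = 0.0000 and ⟨x²⟩ = 0.22523.
(Δx)² = 0.22523 − (0.0000)² = 0.22523.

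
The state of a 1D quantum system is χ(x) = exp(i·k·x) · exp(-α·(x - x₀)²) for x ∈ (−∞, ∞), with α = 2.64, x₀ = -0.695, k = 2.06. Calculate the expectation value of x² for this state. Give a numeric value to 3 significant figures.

⟨x²⟩ = ∫ x²·|χ|² dx / ∫|χ|² dx (integrals over the domain).
Gaussian moments (u = x − x₀): ∫u^(2j)·e^(−2αu²) du = (2j−1)!!/(4α)^j · √(π/(2α)), odd powers integrate to 0; here √(π/(2α)) = 0.77136.
State is unnormalized: ∫|χ|² dx = 0.77136, and ∫χ*·x²·χ dx = 0.44563, so ⟨x²⟩ = 0.44563 / 0.77136.
⟨x²⟩ = 0.57772.

0.578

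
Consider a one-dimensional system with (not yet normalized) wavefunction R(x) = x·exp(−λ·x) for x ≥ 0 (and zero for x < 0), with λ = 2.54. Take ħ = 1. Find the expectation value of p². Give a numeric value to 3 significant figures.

p² R = −ħ² d²R/dx²; ⟨p²⟩ = −ħ² ∫ R*·R'' dx / ∫|R|² dx.
Differentiate x·exp(−λ·x) with the product rule; every integrand then reduces to terms xʲ·e^(−2λx) on [0, ∞), with ∫₀^∞ xʲ·e^(−2λx) dx = j!/(2λ)^(j+1).
State is unnormalized: ∫|R|² dx = 0.015256, and ∫R*·(−ħ² R'') dx = 0.098425, so ⟨p²⟩ = 0.098425 / 0.015256.
⟨p²⟩ = 6.4516.

6.45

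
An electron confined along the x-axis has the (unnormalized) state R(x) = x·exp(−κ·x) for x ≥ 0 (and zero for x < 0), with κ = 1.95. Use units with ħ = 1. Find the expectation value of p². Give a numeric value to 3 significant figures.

p² R = −ħ² d²R/dx²; ⟨p²⟩ = −ħ² ∫ R*·R'' dx / ∫|R|² dx.
Differentiate x·exp(−κ·x) with the product rule; every integrand then reduces to terms xʲ·e^(−2κx) on [0, ∞), with ∫₀^∞ xʲ·e^(−2κx) dx = j!/(2κ)^(j+1).
State is unnormalized: ∫|R|² dx = 0.033716, and ∫R*·(−ħ² R'') dx = 0.12821, so ⟨p²⟩ = 0.12821 / 0.033716.
⟨p²⟩ = 3.8025.

3.80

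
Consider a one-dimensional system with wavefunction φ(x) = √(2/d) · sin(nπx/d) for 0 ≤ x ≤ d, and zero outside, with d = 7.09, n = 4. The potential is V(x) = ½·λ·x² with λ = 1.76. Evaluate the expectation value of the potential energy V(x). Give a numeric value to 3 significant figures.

14.6

⟨V⟩ = ∫ V(x)·|φ|² dx.
With sin²θ = (1 − cos2θ)/2 on 0 ≤ x ≤ d: ∫sin²(nπx/d) dx = d/2, ∫x·sin²(nπx/d) dx = d²/4, ∫x²·sin²(nπx/d) dx = d³·(1/6 − 1/(4n²π²)); higher powers xᵏ the same way, integrating xᵏ·cos(2nπx/d) by parts.
⟨V⟩ = 14.605.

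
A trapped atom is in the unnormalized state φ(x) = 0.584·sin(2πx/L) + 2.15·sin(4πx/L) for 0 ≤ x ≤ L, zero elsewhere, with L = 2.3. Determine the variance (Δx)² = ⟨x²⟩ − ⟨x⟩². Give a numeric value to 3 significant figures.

0.541

Compute ⟨x⟩ and ⟨x²⟩ separately, then (Δx)² = ⟨x²⟩ − ⟨x⟩².
On 0 ≤ x ≤ L (j ≠ l): ∫sin²(jπx/L) dx = L/2, ∫sin(jπx/L)·sin(lπx/L) dx = 0; diagonal moments ∫x·sin²(jπx/L) dx = L²/4, ∫x²·sin²(jπx/L) dx = L³·(1/6 − 1/(4j²π²)); cross terms ∫x·sin(jπx/L)·sin(lπx/L) dx = 0 for j + l even and −4jlL²/(π²(j² − l²)²) for j + l odd, ∫x²·sin(jπx/L)·sin(lπx/L) dx = (−1)^(j+l)·4jlL³/(π²(j² − l²)²); higher powers the same way via product-to-sum and parts.
Normalization: ∫|φ|² dx = 5.7081.
⟨x⟩ = 1.1500 and ⟨x²⟩ = 1.8637.
(Δx)² = 1.8637 − (1.1500)² = 0.54115.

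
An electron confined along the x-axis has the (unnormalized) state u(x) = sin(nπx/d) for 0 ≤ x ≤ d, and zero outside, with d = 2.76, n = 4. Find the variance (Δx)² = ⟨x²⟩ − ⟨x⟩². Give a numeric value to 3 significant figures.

0.611

Compute ⟨x⟩ and ⟨x²⟩ separately, then (Δx)² = ⟨x²⟩ − ⟨x⟩².
With sin²θ = (1 − cos2θ)/2 on 0 ≤ x ≤ d: ∫sin²(nπx/d) dx = d/2, ∫x·sin²(nπx/d) dx = d²/4, ∫x²·sin²(nπx/d) dx = d³·(1/6 − 1/(4n²π²)); higher powers xᵏ the same way, integrating xᵏ·cos(2nπx/d) by parts.
Normalization: ∫|u|² dx = 1.3800.
⟨x⟩ = 1.3800 and ⟨x²⟩ = 2.5151.
(Δx)² = 2.5151 − (1.3800)² = 0.61068.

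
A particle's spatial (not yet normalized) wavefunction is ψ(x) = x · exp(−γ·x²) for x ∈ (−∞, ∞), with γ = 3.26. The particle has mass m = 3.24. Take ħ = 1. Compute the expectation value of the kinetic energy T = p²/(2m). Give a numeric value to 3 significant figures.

T = −(ħ²/2m) d²/dx², so ⟨T⟩ = −(ħ²/2m) ∫ ψ*·ψ'' dx / ∫|ψ|² dx; with m = 3.24.
Expand each integrand as polynomial × e^(−2γx²) and use ∫x^(2j)·e^(−2γx²) dx = (2j−1)!!/(4γ)^j · √(π/(2γ)), odd powers → 0; here √(π/(2γ)) = 0.69415. Differentiate with the product rule, d/dx e^(−γx²) = −2γx·e^(−γx²).
State is unnormalized: ∫|ψ|² dx = 0.053232, and ∫ψ*·(−ħ²/2m · ψ'') dx = 0.080341, so ⟨T⟩ = 0.080341 / 0.053232.
⟨T⟩ = 1.5093.

1.51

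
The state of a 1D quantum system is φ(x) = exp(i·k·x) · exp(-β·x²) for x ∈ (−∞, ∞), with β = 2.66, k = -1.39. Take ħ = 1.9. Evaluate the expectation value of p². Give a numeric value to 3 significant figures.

16.6

p² φ = −ħ² d²φ/dx²; ⟨p²⟩ = −ħ² ∫ φ*·φ'' dx / ∫|φ|² dx.
Gaussian moments: ∫x^(2j)·e^(−2βx²) dx = (2j−1)!!/(4β)^j · √(π/(2β)), odd powers integrate to 0; here √(π/(2β)) = 0.76846. Derivatives: φ′ = (ik − 2βx)·φ, φ″ = ((ik − 2βx)² − 2β)·φ; the odd-in-x pieces drop out.
State is unnormalized: ∫|φ|² dx = 0.76846, and ∫φ*·(−ħ² φ'') dx = 12.739, so ⟨p²⟩ = 12.739 / 0.76846.
⟨p²⟩ = 16.577.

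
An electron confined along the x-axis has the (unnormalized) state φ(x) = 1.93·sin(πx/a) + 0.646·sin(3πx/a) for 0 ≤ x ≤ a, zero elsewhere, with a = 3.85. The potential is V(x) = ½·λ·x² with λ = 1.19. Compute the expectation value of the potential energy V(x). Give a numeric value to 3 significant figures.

⟨V⟩ = ∫ V(x)·|φ|² dx / ∫|φ|² dx.
On 0 ≤ x ≤ a (j ≠ l): ∫sin²(jπx/a) dx = a/2, ∫sin(jπx/a)·sin(lπx/a) dx = 0; diagonal moments ∫x·sin²(jπx/a) dx = a²/4, ∫x²·sin²(jπx/a) dx = a³·(1/6 − 1/(4j²π²)); cross terms ∫x·sin(jπx/a)·sin(lπx/a) dx = 0 for j + l even and −4jla²/(π²(j² − l²)²) for j + l odd, ∫x²·sin(jπx/a)·sin(lπx/a) dx = (−1)^(j+l)·4jla³/(π²(j² − l²)²); higher powers the same way via product-to-sum and parts.
State is unnormalized: ∫|φ|² dx = 7.9738, and ∫φ*·V(x)·φ dx = 21.806, so ⟨V⟩ = 21.806 / 7.9738.
⟨V⟩ = 2.7347.

2.73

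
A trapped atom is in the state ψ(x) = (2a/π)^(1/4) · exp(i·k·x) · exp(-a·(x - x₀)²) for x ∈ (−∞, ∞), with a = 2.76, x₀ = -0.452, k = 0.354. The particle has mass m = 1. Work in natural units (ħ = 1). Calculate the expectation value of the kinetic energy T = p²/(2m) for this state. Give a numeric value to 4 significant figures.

1.443

T = −(ħ²/2m) d²/dx², so ⟨T⟩ = −(ħ²/2m) ∫ ψ*·ψ'' dx; with m = 1.
Gaussian moments (u = x − x₀): ∫u^(2j)·e^(−2au²) du = (2j−1)!!/(4a)^j · √(π/(2a)), odd powers integrate to 0; here √(π/(2a)) = 0.75441. Derivatives: ψ′ = (ik − 2au)·ψ, ψ″ = ((ik − 2au)² − 2a)·ψ; the odd-in-u pieces drop out.
⟨T⟩ = 1.4427.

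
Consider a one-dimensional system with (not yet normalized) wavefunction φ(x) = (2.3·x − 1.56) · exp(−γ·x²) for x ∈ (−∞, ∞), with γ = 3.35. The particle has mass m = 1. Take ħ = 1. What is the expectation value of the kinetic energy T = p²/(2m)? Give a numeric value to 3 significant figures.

T = −(ħ²/2m) d²/dx², so ⟨T⟩ = −(ħ²/2m) ∫ φ*·φ'' dx / ∫|φ|² dx; with m = 1.
Expand each integrand as polynomial × e^(−2γx²) and use ∫x^(2j)·e^(−2γx²) dx = (2j−1)!!/(4γ)^j · √(π/(2γ)), odd powers → 0; here √(π/(2γ)) = 0.68476. Differentiate with the product rule, d/dx e^(−γx²) = −2γx·e^(−γx²).
State is unnormalized: ∫|φ|² dx = 1.9368, and ∫φ*·(−ħ²/2m · φ'') dx = 4.1497, so ⟨T⟩ = 4.1497 / 1.9368.
⟨T⟩ = 2.1426.

2.14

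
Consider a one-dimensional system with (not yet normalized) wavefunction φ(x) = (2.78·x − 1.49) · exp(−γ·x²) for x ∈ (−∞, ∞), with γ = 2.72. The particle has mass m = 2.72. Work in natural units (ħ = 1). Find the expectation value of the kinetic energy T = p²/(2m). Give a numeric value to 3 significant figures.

0.742

T = −(ħ²/2m) d²/dx², so ⟨T⟩ = −(ħ²/2m) ∫ φ*·φ'' dx / ∫|φ|² dx; with m = 2.72.
Expand each integrand as polynomial × e^(−2γx²) and use ∫x^(2j)·e^(−2γx²) dx = (2j−1)!!/(4γ)^j · √(π/(2γ)), odd powers → 0; here √(π/(2γ)) = 0.75993. Differentiate with the product rule, d/dx e^(−γx²) = −2γx·e^(−γx²).
State is unnormalized: ∫|φ|² dx = 2.2269, and ∫φ*·(−ħ²/2m · φ'') dx = 1.6533, so ⟨T⟩ = 1.6533 / 2.2269.
⟨T⟩ = 0.74240.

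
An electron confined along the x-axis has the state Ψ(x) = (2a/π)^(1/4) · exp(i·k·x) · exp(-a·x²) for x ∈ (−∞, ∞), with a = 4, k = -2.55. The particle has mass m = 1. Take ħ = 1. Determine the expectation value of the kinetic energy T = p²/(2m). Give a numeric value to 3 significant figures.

T = −(ħ²/2m) d²/dx², so ⟨T⟩ = −(ħ²/2m) ∫ Ψ*·Ψ'' dx; with m = 1.
Gaussian moments: ∫x^(2j)·e^(−2ax²) dx = (2j−1)!!/(4a)^j · √(π/(2a)), odd powers integrate to 0; here √(π/(2a)) = 0.62666. Derivatives: Ψ′ = (ik − 2ax)·Ψ, Ψ″ = ((ik − 2ax)² − 2a)·Ψ; the odd-in-x pieces drop out.
⟨T⟩ = 5.2513.

5.25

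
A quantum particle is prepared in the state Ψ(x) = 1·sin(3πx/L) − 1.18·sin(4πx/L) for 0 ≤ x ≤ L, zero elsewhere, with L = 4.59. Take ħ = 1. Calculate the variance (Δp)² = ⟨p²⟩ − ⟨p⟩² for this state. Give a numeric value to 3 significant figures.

Compute ⟨p⟩ and ⟨p²⟩ separately; (Δp)² = ⟨p²⟩ − ⟨p⟩².
d²/dx² sin(jπx/L) = −(jπ/L)²·sin(jπx/L); on 0 ≤ x ≤ L, ∫sin²(jπx/L) dx = L/2 and ∫sin(jπx/L)·sin(lπx/L) dx = 0 for j ≠ l, so only diagonal terms survive in ∫|Ψ|² and ∫Ψ·Ψ″; ∫Ψ·Ψ′ dx = [Ψ²/2] between the walls = 0.
Normalization: ∫|Ψ|² dx = 5.4906.
⟨p⟩ = 0.0000 and ⟨p²⟩ = 6.1247.
(Δp)² = 6.1247 − (0.0000)² = 6.1247.

6.12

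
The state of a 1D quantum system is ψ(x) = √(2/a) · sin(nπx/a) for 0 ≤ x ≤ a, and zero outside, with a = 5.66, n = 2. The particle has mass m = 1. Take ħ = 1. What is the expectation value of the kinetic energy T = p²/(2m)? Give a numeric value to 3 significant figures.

0.616

T = −(ħ²/2m) d²/dx², so ⟨T⟩ = −(ħ²/2m) ∫ ψ*·ψ'' dx; with m = 1.
d/dx sin(nπx/a) = (nπ/a)·cos(nπx/a) and d²/dx² sin(nπx/a) = −(nπ/a)²·sin(nπx/a); on 0 ≤ x ≤ a, ∫sin²(nπx/a) dx = a/2 and ∫sin(nπx/a)·cos(nπx/a) dx = 0.
⟨T⟩ = 0.61616.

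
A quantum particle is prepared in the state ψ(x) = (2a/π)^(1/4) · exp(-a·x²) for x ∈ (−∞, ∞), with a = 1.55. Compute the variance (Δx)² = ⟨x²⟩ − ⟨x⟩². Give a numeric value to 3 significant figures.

Compute ⟨x⟩ and ⟨x²⟩ separately, then (Δx)² = ⟨x²⟩ − ⟨x⟩².
Gaussian moments: ∫x^(2j)·e^(−2ax²) dx = (2j−1)!!/(4a)^j · √(π/(2a)), odd powers integrate to 0; here √(π/(2a)) = 1.0067.
⟨x⟩ = 0.0000 and ⟨x²⟩ = 0.16129.
(Δx)² = 0.16129 − (0.0000)² = 0.16129.

0.161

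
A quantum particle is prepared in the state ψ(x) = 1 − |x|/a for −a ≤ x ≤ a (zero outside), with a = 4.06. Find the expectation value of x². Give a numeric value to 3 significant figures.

1.65

⟨x²⟩ = ∫ x²·|ψ|² dx / ∫|ψ|² dx (integrals over the domain).
ψ is even, so ∫ over [−a, a] = 2∫₀ᵃ with ψ = 1 − x/a there: ∫₀ᵃ (1 − x/a)² dx = a/3, ∫₀ᵃ x²(1 − x/a)² dx = a³/30, ∫₀ᵃ x⁴(1 − x/a)² dx = a⁵/105.
State is unnormalized: ∫|ψ|² dx = 2.7067, and ∫ψ*·x²·ψ dx = 4.4616, so ⟨x²⟩ = 4.4616 / 2.7067.
⟨x²⟩ = 1.6484.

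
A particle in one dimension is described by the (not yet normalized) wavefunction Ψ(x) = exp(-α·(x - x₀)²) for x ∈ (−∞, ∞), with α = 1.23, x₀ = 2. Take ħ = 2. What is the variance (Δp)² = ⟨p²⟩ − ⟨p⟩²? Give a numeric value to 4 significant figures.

4.920

Compute ⟨p⟩ and ⟨p²⟩ separately; (Δp)² = ⟨p²⟩ − ⟨p⟩².
Gaussian moments (u = x − x₀): ∫u^(2j)·e^(−2αu²) du = (2j−1)!!/(4α)^j · √(π/(2α)), odd powers integrate to 0; here √(π/(2α)) = 1.1301. Derivatives: d/dx e^(−αu²) = −2αu·e^(−αu²), d²/dx² e^(−αu²) = (4α²u² − 2α)·e^(−αu²).
Normalization: ∫|Ψ|² dx = 1.1301.
⟨p⟩ = 0.0000 and ⟨p²⟩ = 4.9200.
(Δp)² = 4.9200 − (0.0000)² = 4.9200.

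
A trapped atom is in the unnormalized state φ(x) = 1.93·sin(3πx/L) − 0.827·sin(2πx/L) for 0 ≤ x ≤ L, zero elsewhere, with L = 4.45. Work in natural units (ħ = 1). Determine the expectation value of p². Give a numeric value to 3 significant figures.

4.10

p² φ = −ħ² d²φ/dx²; ⟨p²⟩ = −ħ² ∫ φ*·φ'' dx / ∫|φ|² dx.
d²/dx² sin(jπx/L) = −(jπ/L)²·sin(jπx/L); on 0 ≤ x ≤ L, ∫sin²(jπx/L) dx = L/2 and ∫sin(jπx/L)·sin(lπx/L) dx = 0 for j ≠ l, so only diagonal terms survive in ∫|φ|² and ∫φ·φ″; ∫φ·φ′ dx = [φ²/2] between the walls = 0.
State is unnormalized: ∫|φ|² dx = 9.8096, and ∫φ*·(−ħ² φ'') dx = 40.210, so ⟨p²⟩ = 40.210 / 9.8096.
⟨p²⟩ = 4.0990.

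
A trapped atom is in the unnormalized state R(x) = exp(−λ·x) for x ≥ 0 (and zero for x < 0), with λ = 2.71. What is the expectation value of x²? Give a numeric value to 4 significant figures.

⟨x²⟩ = ∫ x²·|R|² dx / ∫|R|² dx (integrals over the domain).
Every integrand reduces to terms xʲ·e^(−2λx) on [0, ∞); use ∫₀^∞ xʲ·e^(−2λx) dx = j!/(2λ)^(j+1).
State is unnormalized: ∫|R|² dx = 0.18450, and ∫R*·x²·R dx = 0.012561, so ⟨x²⟩ = 0.012561 / 0.18450.
⟨x²⟩ = 0.068082.

0.06808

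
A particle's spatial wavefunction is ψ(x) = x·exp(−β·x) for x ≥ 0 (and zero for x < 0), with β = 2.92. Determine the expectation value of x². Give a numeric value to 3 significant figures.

⟨x²⟩ = ∫ x²·|ψ|² dx / ∫|ψ|² dx (integrals over the domain).
Every integrand reduces to terms xʲ·e^(−2βx) on [0, ∞); use ∫₀^∞ xʲ·e^(−2βx) dx = j!/(2β)^(j+1).
State is unnormalized: ∫|ψ|² dx = 0.010041, and ∫ψ*·x²·ψ dx = 0.0035330, so ⟨x²⟩ = 0.0035330 / 0.010041.
⟨x²⟩ = 0.35185.

0.352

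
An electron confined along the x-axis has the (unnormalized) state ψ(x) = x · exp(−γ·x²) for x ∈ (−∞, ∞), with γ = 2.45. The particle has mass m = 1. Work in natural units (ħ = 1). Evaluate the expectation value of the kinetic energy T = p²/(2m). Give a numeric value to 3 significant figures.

T = −(ħ²/2m) d²/dx², so ⟨T⟩ = −(ħ²/2m) ∫ ψ*·ψ'' dx / ∫|ψ|² dx; with m = 1.
Expand each integrand as polynomial × e^(−2γx²) and use ∫x^(2j)·e^(−2γx²) dx = (2j−1)!!/(4γ)^j · √(π/(2γ)), odd powers → 0; here √(π/(2γ)) = 0.80071. Differentiate with the product rule, d/dx e^(−γx²) = −2γx·e^(−γx²).
State is unnormalized: ∫|ψ|² dx = 0.081705, and ∫ψ*·(−ħ²/2m · ψ'') dx = 0.30027, so ⟨T⟩ = 0.30027 / 0.081705.
⟨T⟩ = 3.6750.

3.68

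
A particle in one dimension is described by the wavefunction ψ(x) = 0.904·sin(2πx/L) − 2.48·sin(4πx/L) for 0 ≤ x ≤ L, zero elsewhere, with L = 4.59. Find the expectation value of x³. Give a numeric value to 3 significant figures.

19.4

⟨x³⟩ = ∫ x³·|ψ|² dx / ∫|ψ|² dx (integrals over the domain).
On 0 ≤ x ≤ L (j ≠ l): ∫sin²(jπx/L) dx = L/2, ∫sin(jπx/L)·sin(lπx/L) dx = 0; diagonal moments ∫x·sin²(jπx/L) dx = L²/4, ∫x²·sin²(jπx/L) dx = L³·(1/6 − 1/(4j²π²)); cross terms ∫x·sin(jπx/L)·sin(lπx/L) dx = 0 for j + l even and −4jlL²/(π²(j² − l²)²) for j + l odd, ∫x²·sin(jπx/L)·sin(lπx/L) dx = (−1)^(j+l)·4jlL³/(π²(j² − l²)²); higher powers the same way via product-to-sum and parts.
State is unnormalized: ∫|ψ|² dx = 15.991, and ∫ψ*·x³·ψ dx = 309.44, so ⟨x³⟩ = 309.44 / 15.991.
⟨x³⟩ = 19.351.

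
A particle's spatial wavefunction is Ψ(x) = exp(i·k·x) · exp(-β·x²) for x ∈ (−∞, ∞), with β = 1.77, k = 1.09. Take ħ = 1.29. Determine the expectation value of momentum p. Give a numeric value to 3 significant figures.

1.41

p Ψ = −iħ dΨ/dx; then ⟨p⟩ = ∫ Ψ*·(pΨ) dx / ∫|Ψ|² dx.
Gaussian moments: ∫x^(2j)·e^(−2βx²) dx = (2j−1)!!/(4β)^j · √(π/(2β)), odd powers integrate to 0; here √(π/(2β)) = 0.94205. Derivatives: Ψ′ = (ik − 2βx)·Ψ, Ψ″ = ((ik − 2βx)² − 2β)·Ψ; the odd-in-x pieces drop out.
State is unnormalized: ∫|Ψ|² dx = 0.94205, and ∫Ψ*·(−iħ Ψ') dx = 1.3246, so ⟨p⟩ = 1.3246 / 0.94205.
⟨p⟩ = 1.4061.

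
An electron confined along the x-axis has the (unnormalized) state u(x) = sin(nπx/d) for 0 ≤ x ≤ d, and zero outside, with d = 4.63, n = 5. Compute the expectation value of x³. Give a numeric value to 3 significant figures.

⟨x³⟩ = ∫ x³·|u|² dx / ∫|u|² dx (integrals over the domain).
With sin²θ = (1 − cos2θ)/2 on 0 ≤ x ≤ d: ∫sin²(nπx/d) dx = d/2, ∫x·sin²(nπx/d) dx = d²/4, ∫x²·sin²(nπx/d) dx = d³·(1/6 − 1/(4n²π²)); higher powers xᵏ the same way, integrating xᵏ·cos(2nπx/d) by parts.
State is unnormalized: ∫|u|² dx = 2.3150, and ∫u*·x³·u dx = 56.744, so ⟨x³⟩ = 56.744 / 2.3150.
⟨x³⟩ = 24.512.

24.5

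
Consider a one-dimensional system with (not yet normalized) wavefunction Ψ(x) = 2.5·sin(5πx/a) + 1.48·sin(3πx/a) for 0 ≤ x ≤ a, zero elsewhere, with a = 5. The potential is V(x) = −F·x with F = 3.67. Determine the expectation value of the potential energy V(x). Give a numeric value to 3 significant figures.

-9.18

⟨V⟩ = ∫ V(x)·|Ψ|² dx / ∫|Ψ|² dx.
On 0 ≤ x ≤ a (j ≠ l): ∫sin²(jπx/a) dx = a/2, ∫sin(jπx/a)·sin(lπx/a) dx = 0; diagonal moments ∫x·sin²(jπx/a) dx = a²/4, ∫x²·sin²(jπx/a) dx = a³·(1/6 − 1/(4j²π²)); cross terms ∫x·sin(jπx/a)·sin(lπx/a) dx = 0 for j + l even and −4jla²/(π²(j² − l²)²) for j + l odd, ∫x²·sin(jπx/a)·sin(lπx/a) dx = (−1)^(j+l)·4jla³/(π²(j² − l²)²); higher powers the same way via product-to-sum and parts.
State is unnormalized: ∫|Ψ|² dx = 21.101, and ∫Ψ*·V(x)·Ψ dx = -193.60, so ⟨V⟩ = -193.60 / 21.101.
⟨V⟩ = -9.1750.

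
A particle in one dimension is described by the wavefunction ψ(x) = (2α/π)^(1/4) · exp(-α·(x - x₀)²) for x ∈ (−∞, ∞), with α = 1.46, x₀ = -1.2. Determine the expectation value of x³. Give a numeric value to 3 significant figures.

⟨x³⟩ = ∫ x³·|ψ|² dx (integrals over the domain).
Gaussian moments (u = x − x₀): ∫u^(2j)·e^(−2αu²) du = (2j−1)!!/(4α)^j · √(π/(2α)), odd powers integrate to 0; here √(π/(2α)) = 1.0373.
⟨x³⟩ = -2.3444.

-2.34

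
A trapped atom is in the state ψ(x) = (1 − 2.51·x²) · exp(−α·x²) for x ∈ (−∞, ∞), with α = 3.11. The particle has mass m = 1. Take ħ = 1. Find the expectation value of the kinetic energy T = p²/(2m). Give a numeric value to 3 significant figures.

3.65

T = −(ħ²/2m) d²/dx², so ⟨T⟩ = −(ħ²/2m) ∫ ψ*·ψ'' dx / ∫|ψ|² dx; with m = 1.
Expand each integrand as polynomial × e^(−2αx²) and use ∫x^(2j)·e^(−2αx²) dx = (2j−1)!!/(4α)^j · √(π/(2α)), odd powers → 0; here √(π/(2α)) = 0.71069. Differentiate with the product rule, d/dx e^(−αx²) = −2αx·e^(−αx²).
State is unnormalized: ∫|ψ|² dx = 0.51070, and ∫ψ*·(−ħ²/2m · ψ'') dx = 1.8660, so ⟨T⟩ = 1.8660 / 0.51070.
⟨T⟩ = 3.6538.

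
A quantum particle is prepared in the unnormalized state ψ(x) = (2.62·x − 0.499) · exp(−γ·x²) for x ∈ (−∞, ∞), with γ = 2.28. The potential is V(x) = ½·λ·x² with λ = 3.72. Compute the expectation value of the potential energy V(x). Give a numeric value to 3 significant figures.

⟨V⟩ = ∫ V(x)·|ψ|² dx / ∫|ψ|² dx.
Expand each integrand as polynomial × e^(−2γx²) and use ∫x^(2j)·e^(−2γx²) dx = (2j−1)!!/(4γ)^j · √(π/(2γ)), odd powers → 0; here √(π/(2γ)) = 0.83003.
State is unnormalized: ∫|ψ|² dx = 0.83142, and ∫ψ*·V(x)·ψ dx = 0.42439, so ⟨V⟩ = 0.42439 / 0.83142.
⟨V⟩ = 0.51045.

0.510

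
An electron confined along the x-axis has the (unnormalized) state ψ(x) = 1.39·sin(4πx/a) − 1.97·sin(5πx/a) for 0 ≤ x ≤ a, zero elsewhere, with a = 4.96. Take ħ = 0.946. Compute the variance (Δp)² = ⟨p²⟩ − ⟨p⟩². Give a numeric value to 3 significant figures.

7.90

Compute ⟨p⟩ and ⟨p²⟩ separately; (Δp)² = ⟨p²⟩ − ⟨p⟩².
d²/dx² sin(jπx/a) = −(jπ/a)²·sin(jπx/a); on 0 ≤ x ≤ a, ∫sin²(jπx/a) dx = a/2 and ∫sin(jπx/a)·sin(lπx/a) dx = 0 for j ≠ l, so only diagonal terms survive in ∫|ψ|² and ∫ψ·ψ″; ∫ψ·ψ′ dx = [ψ²/2] between the walls = 0.
Normalization: ∫|ψ|² dx = 14.416.
⟨p⟩ = 0.0000 and ⟨p²⟩ = 7.9015.
(Δp)² = 7.9015 − (0.0000)² = 7.9015.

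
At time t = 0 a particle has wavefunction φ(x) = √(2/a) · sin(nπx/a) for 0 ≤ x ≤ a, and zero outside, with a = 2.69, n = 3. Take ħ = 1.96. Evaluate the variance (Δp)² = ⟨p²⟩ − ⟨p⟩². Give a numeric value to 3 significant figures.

Compute ⟨p⟩ and ⟨p²⟩ separately; (Δp)² = ⟨p²⟩ − ⟨p⟩².
d/dx sin(nπx/a) = (nπ/a)·cos(nπx/a) and d²/dx² sin(nπx/a) = −(nπ/a)²·sin(nπx/a); on 0 ≤ x ≤ a, ∫sin²(nπx/a) dx = a/2 and ∫sin(nπx/a)·cos(nπx/a) dx = 0.
⟨p⟩ = 0.0000 and ⟨p²⟩ = 47.157.
(Δp)² = 47.157 − (0.0000)² = 47.157.

47.2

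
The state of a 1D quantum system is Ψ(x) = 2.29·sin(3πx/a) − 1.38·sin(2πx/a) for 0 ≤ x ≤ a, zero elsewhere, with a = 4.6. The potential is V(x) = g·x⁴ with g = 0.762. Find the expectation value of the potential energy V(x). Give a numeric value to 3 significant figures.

⟨V⟩ = ∫ V(x)·|Ψ|² dx / ∫|Ψ|² dx.
On 0 ≤ x ≤ a (j ≠ l): ∫sin²(jπx/a) dx = a/2, ∫sin(jπx/a)·sin(lπx/a) dx = 0; diagonal moments ∫x·sin²(jπx/a) dx = a²/4, ∫x²·sin²(jπx/a) dx = a³·(1/6 − 1/(4j²π²)); cross terms ∫x·sin(jπx/a)·sin(lπx/a) dx = 0 for j + l even and −4jla²/(π²(j² − l²)²) for j + l odd, ∫x²·sin(jπx/a)·sin(lπx/a) dx = (−1)^(j+l)·4jla³/(π²(j² − l²)²); higher powers the same way via product-to-sum and parts.
State is unnormalized: ∫|Ψ|² dx = 16.442, and ∫Ψ*·V(x)·Ψ dx = 1749.6, so ⟨V⟩ = 1749.6 / 16.442.
⟨V⟩ = 106.41.

106.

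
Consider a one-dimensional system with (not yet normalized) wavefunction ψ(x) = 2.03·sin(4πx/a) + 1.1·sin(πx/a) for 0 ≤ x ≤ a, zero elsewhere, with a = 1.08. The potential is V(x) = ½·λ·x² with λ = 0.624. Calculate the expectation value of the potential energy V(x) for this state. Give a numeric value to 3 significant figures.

⟨V⟩ = ∫ V(x)·|ψ|² dx / ∫|ψ|² dx.
On 0 ≤ x ≤ a (j ≠ l): ∫sin²(jπx/a) dx = a/2, ∫sin(jπx/a)·sin(lπx/a) dx = 0; diagonal moments ∫x·sin²(jπx/a) dx = a²/4, ∫x²·sin²(jπx/a) dx = a³·(1/6 − 1/(4j²π²)); cross terms ∫x·sin(jπx/a)·sin(lπx/a) dx = 0 for j + l even and −4jla²/(π²(j² − l²)²) for j + l odd, ∫x²·sin(jπx/a)·sin(lπx/a) dx = (−1)^(j+l)·4jla³/(π²(j² − l²)²); higher powers the same way via product-to-sum and parts.
State is unnormalized: ∫|ψ|² dx = 2.8787, and ∫ψ*·V(x)·ψ dx = 0.32194, so ⟨V⟩ = 0.32194 / 2.8787.
⟨V⟩ = 0.11184.

0.112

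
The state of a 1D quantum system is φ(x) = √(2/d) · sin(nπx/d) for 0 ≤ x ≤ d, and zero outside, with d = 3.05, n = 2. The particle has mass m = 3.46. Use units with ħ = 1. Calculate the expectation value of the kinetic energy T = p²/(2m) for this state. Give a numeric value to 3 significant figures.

T = −(ħ²/2m) d²/dx², so ⟨T⟩ = −(ħ²/2m) ∫ φ*·φ'' dx; with m = 3.46.
d/dx sin(nπx/d) = (nπ/d)·cos(nπx/d) and d²/dx² sin(nπx/d) = −(nπ/d)²·sin(nπx/d); on 0 ≤ x ≤ d, ∫sin²(nπx/d) dx = d/2 and ∫sin(nπx/d)·cos(nπx/d) dx = 0.
⟨T⟩ = 0.61327.

0.613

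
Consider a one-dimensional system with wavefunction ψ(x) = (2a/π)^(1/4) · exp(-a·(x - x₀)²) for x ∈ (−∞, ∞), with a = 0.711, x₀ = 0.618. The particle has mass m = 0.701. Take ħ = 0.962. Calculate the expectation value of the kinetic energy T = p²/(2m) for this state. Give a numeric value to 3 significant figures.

0.469

T = −(ħ²/2m) d²/dx², so ⟨T⟩ = −(ħ²/2m) ∫ ψ*·ψ'' dx; with m = 0.701.
Gaussian moments (u = x − x₀): ∫u^(2j)·e^(−2au²) du = (2j−1)!!/(4a)^j · √(π/(2a)), odd powers integrate to 0; here √(π/(2a)) = 1.4864. Derivatives: d/dx e^(−au²) = −2au·e^(−au²), d²/dx² e^(−au²) = (4a²u² − 2a)·e^(−au²).
⟨T⟩ = 0.46932.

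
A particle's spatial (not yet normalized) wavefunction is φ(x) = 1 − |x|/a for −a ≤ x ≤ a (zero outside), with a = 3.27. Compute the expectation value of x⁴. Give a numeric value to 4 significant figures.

3.267

⟨x⁴⟩ = ∫ x⁴·|φ|² dx / ∫|φ|² dx (integrals over the domain).
φ is even, so ∫ over [−a, a] = 2∫₀ᵃ with φ = 1 − x/a there: ∫₀ᵃ (1 − x/a)² dx = a/3, ∫₀ᵃ x²(1 − x/a)² dx = a³/30, ∫₀ᵃ x⁴(1 − x/a)² dx = a⁵/105.
State is unnormalized: ∫|φ|² dx = 2.1800, and ∫φ*·x⁴·φ dx = 7.1216, so ⟨x⁴⟩ = 7.1216 / 2.1800.
⟨x⁴⟩ = 3.2668.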